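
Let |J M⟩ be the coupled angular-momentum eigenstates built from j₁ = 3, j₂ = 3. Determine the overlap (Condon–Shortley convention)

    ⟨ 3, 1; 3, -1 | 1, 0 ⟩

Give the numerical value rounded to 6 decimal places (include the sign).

+0.188982  (= +√(1/28))

triangle: 5!*1!*1!/8! = 120/40320
(j±m)!: 4!*2!*2!*4!*1!*1! = 2304
prefactor² = (2J+1)*Δ*N² = 144/7
  k=1: −1/(1!*4!*1!*1!*0!*0!) = -1/24
  k=2: +1/(2!*3!*0!*0!*1!*1!) = 1/12
Σ = 1/24  ⇒  CG² = 144/7*1/24² = 1/28
CG = +√(1/28) = +0.188982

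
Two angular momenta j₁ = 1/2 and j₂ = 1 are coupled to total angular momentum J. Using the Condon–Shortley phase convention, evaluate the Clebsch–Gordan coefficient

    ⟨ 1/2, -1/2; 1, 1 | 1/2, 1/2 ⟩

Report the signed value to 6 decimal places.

-0.816497  (= −√(2/3))

√[2·1!0!1!/3! · 0!1!2!0!1!0!] = √(2/3)
  +(−1)^1/∏(1,0,0,1,0,0)! = -1  (running -1)
⟨..|..⟩ = √(2/3)·(-1) = -0.816497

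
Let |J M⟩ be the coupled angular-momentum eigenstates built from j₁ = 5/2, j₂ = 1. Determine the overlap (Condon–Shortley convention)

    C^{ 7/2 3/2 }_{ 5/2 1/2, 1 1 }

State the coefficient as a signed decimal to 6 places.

+√(10/21) = +0.690066

j₁+j₂−J=0  J+j₁−j₂=5  J−j₁+j₂=2  j₁+j₂+J+1=8
(j₁±m₁, j₂±m₂, J±M) = (3,2,2,0,5,2)
P² = 1920/7
sum k=0..0:
  [0] +1/24 = 1/24
S = 1/24
C² = P²·S² = 10/21 ; C = +0.690066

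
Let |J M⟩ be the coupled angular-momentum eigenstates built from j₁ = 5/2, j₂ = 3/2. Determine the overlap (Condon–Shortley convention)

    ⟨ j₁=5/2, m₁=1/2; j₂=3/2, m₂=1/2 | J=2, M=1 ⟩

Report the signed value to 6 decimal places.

−√(25/84) = -0.545545

j₁+j₂−J=2  J+j₁−j₂=3  J−j₁+j₂=1  j₁+j₂+J+1=7
(j₁±m₁, j₂±m₂, J±M) = (3,2,2,1,3,1)
P² = 12/7
sum k=1..2:
  [1] −1/2 = -1/2
  [2] +1/12 = 1/12
S = -5/12
C² = P²·S² = 25/84 ; C = -0.545545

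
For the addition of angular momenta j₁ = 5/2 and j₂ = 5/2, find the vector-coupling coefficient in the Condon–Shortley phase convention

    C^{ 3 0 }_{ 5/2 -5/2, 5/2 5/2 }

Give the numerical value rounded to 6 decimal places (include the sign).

triangle: 2!*3!*3!/9! = 72/362880
(j±m)!: 0!*5!*5!*0!*3!*3! = 518400
prefactor² = (2J+1)*Δ*N² = 720
  k=2: +1/(2!*0!*3!*3!*0!*0!) = 1/72
Σ = 1/72  ⇒  CG² = 720*1/72² = 5/36
CG = +√(5/36) = +0.372678

+√(5/36) = +0.372678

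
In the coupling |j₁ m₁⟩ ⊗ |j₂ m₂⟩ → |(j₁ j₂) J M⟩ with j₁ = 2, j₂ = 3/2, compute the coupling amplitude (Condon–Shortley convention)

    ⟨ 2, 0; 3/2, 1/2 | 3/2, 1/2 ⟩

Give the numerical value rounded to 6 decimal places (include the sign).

-0.447214

triangle: 2!*2!*1!/6! = 4/720
(j±m)!: 2!*2!*2!*1!*2!*1! = 16
prefactor² = (2J+1)*Δ*N² = 16/45
  k=1: −1/(1!*1!*1!*1!*1!*0!) = -1
  k=2: +1/(2!*0!*0!*0!*2!*1!) = 1/4
Σ = -3/4  ⇒  CG² = 16/45*(-3/4)² = 1/5
CG = −√(1/5) = -0.447214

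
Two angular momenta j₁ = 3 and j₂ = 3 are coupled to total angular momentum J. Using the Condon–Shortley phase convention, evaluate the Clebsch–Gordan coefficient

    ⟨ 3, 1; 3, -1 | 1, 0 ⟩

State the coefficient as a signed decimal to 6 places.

j₁+j₂−J=5  J+j₁−j₂=1  J−j₁+j₂=1  j₁+j₂+J+1=8
(j₁±m₁, j₂±m₂, J±M) = (4,2,2,4,1,1)
P² = 144/7
sum k=1..2:
  [1] −1/24 = -1/24
  [2] +1/12 = 1/12
S = 1/24
C² = P²·S² = 1/28 ; C = +0.188982

+√(1/28) ≈ +0.188982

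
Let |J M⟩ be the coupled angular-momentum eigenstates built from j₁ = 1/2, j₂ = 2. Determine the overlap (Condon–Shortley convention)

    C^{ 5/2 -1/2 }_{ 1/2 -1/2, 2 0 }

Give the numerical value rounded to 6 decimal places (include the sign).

√[6·0!1!4!/6! · 0!1!2!2!2!3!] = √(48/5)
  +(−1)^0/∏(0,0,1,2,0,2)! = 1/4  (running 1/4)
⟨..|..⟩ = √(48/5)·(1/4) = +0.774597

+0.774597  (= +√(3/5))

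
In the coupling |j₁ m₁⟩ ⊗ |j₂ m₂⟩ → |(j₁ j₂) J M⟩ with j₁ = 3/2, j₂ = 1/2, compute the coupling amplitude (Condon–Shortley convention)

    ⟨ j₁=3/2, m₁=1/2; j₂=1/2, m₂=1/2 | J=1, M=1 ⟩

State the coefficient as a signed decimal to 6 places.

j₁+j₂−J=1  J+j₁−j₂=2  J−j₁+j₂=0  j₁+j₂+J+1=4
(j₁±m₁, j₂±m₂, J±M) = (2,1,1,0,2,0)
P² = 1
sum k=1..1:
  [1] −1/2 = -1/2
S = -1/2
C² = P²·S² = 1/4 ; C = -0.500000

−√(1/4) ≈ -0.500000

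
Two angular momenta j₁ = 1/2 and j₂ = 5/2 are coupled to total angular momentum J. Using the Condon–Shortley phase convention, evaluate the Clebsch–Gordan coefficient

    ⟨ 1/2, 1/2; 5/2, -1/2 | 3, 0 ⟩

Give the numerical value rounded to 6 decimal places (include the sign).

+√(1/2) = +0.707107

j₁+j₂−J=0  J+j₁−j₂=1  J−j₁+j₂=5  j₁+j₂+J+1=7
(j₁±m₁, j₂±m₂, J±M) = (1,0,2,3,3,3)
P² = 72
sum k=0..0:
  [0] +1/12 = 1/12
S = 1/12
C² = P²·S² = 1/2 ; C = +0.707107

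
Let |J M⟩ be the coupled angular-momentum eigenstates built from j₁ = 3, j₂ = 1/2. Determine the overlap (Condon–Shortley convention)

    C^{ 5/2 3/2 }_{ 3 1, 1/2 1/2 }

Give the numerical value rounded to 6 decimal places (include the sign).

j₁+j₂−J=1  J+j₁−j₂=5  J−j₁+j₂=0  j₁+j₂+J+1=7
(j₁±m₁, j₂±m₂, J±M) = (4,2,1,0,4,1)
P² = 1152/7
sum k=1..1:
  [1] −1/24 = -1/24
S = -1/24
C² = P²·S² = 2/7 ; C = -0.534522

-0.534522  (= −√(2/7))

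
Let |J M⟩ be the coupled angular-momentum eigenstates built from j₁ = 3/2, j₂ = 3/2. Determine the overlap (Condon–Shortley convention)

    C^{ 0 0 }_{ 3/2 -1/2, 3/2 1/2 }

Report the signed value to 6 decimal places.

√[1·3!0!0!/4! · 1!2!2!1!0!0!] = √(1)
  +(−1)^2/∏(2,1,0,0,0,0)! = 1/2  (running 1/2)
⟨..|..⟩ = √(1)·(1/2) = +0.500000

+0.500000  (= +√(1/4))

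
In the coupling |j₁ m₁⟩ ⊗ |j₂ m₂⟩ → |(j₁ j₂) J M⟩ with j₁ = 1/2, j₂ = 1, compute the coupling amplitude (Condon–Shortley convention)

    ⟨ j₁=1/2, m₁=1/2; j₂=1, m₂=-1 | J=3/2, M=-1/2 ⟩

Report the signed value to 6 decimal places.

+0.577350  (= +√(1/3))

j₁+j₂−J=0  J+j₁−j₂=1  J−j₁+j₂=2  j₁+j₂+J+1=4
(j₁±m₁, j₂±m₂, J±M) = (1,0,0,2,1,2)
P² = 4/3
sum k=0..0:
  [0] +1/2 = 1/2
S = 1/2
C² = P²·S² = 1/3 ; C = +0.577350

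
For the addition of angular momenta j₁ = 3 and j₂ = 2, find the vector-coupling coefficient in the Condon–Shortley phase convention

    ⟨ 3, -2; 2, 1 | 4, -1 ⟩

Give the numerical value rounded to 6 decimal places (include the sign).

-0.591608

triangle: 1!*5!*3!/10! = 720/3628800
(j±m)!: 1!*5!*3!*1!*3!*5! = 518400
prefactor² = (2J+1)*Δ*N² = 6480/7
  k=0: +1/(0!*1!*5!*3!*0!*0!) = 1/720
  k=1: −1/(1!*0!*4!*2!*1!*1!) = -1/48
Σ = -7/360  ⇒  CG² = 6480/7*(-7/360)² = 7/20
CG = −√(7/20) = -0.591608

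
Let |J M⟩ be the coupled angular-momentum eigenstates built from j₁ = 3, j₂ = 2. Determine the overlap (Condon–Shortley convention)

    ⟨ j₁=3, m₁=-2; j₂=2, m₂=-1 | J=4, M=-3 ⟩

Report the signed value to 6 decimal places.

-0.223607

√[9·1!5!3!/10! · 1!5!1!3!1!7!] = √(6480)
  +(−1)^0/∏(0,1,5,1,0,2)! = 1/240  (running 1/240)
  +(−1)^1/∏(1,0,4,0,1,3)! = -1/144  (running -1/360)
⟨..|..⟩ = √(6480)·(-1/360) = -0.223607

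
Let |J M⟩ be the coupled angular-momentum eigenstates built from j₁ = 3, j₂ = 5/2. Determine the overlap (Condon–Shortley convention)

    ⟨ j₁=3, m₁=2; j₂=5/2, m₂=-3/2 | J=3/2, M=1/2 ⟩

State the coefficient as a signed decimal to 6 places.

-0.218218

triangle: 4!*2!*1!/8! = 48/40320
(j±m)!: 5!*1!*1!*4!*2!*1! = 5760
prefactor² = (2J+1)*Δ*N² = 192/7
  k=0: +1/(0!*4!*1!*1!*1!*0!) = 1/24
  k=1: −1/(1!*3!*0!*0!*2!*1!) = -1/12
Σ = -1/24  ⇒  CG² = 192/7*(-1/24)² = 1/21
CG = −√(1/21) = -0.218218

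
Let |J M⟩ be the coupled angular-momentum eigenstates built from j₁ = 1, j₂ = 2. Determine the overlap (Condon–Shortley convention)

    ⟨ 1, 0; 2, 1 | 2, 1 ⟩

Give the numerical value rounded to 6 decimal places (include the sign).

−√(1/6) ≈ -0.408248

triangle: 1!×1!×3!/6! = 6/720
(j±m)!: 1!×1!×3!×1!×3!×1! = 36
prefactor² = (2J+1)×Δ×N² = 3/2
  k=0: +1/(0!×1!×1!×3!×0!×0!) = 1/6
  k=1: −1/(1!×0!×0!×2!×1!×1!) = -1/2
Σ = -1/3  ⇒  CG² = 3/2×(-1/3)² = 1/6
CG = −√(1/6) = -0.408248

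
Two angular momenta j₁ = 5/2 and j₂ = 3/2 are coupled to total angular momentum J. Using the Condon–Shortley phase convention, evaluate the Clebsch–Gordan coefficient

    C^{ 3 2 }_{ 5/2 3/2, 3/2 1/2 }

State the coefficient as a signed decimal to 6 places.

j₁+j₂−J=1  J+j₁−j₂=4  J−j₁+j₂=2  j₁+j₂+J+1=8
(j₁±m₁, j₂±m₂, J±M) = (4,1,2,1,5,1)
P² = 48
sum k=0..1:
  [0] +1/12 = 1/12
  [1] −1/24 = -1/24
S = 1/24
C² = P²·S² = 1/12 ; C = +0.288675

+√(1/12) = +0.288675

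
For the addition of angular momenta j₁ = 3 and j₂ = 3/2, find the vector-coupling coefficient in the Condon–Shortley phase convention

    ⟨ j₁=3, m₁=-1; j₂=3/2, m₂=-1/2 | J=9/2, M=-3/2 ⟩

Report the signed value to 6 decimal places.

+√(15/28) ≈ +0.731925

√[10·0!6!3!/10! · 2!4!1!2!3!6!] = √(34560/7)
  +(−1)^0/∏(0,0,4,1,2,2)! = 1/96  (running 1/96)
⟨..|..⟩ = √(34560/7)·(1/96) = +0.731925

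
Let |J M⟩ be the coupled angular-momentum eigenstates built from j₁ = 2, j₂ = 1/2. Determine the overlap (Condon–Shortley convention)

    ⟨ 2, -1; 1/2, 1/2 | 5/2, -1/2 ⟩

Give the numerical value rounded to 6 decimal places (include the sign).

+0.632456  (= +√(2/5))

j₁+j₂−J=0  J+j₁−j₂=4  J−j₁+j₂=1  j₁+j₂+J+1=6
(j₁±m₁, j₂±m₂, J±M) = (1,3,1,0,2,3)
P² = 72/5
sum k=0..0:
  [0] +1/6 = 1/6
S = 1/6
C² = P²·S² = 2/5 ; C = +0.632456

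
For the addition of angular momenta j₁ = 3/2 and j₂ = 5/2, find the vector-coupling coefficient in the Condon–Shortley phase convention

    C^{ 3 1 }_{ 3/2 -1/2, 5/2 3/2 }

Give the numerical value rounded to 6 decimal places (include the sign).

-0.639010

triangle: 1!*2!*4!/8! = 48/40320
(j±m)!: 1!*2!*4!*1!*4!*2! = 2304
prefactor² = (2J+1)*Δ*N² = 96/5
  k=0: +1/(0!*1!*2!*4!*0!*0!) = 1/48
  k=1: −1/(1!*0!*1!*3!*1!*1!) = -1/6
Σ = -7/48  ⇒  CG² = 96/5*(-7/48)² = 49/120
CG = −√(49/120) = -0.639010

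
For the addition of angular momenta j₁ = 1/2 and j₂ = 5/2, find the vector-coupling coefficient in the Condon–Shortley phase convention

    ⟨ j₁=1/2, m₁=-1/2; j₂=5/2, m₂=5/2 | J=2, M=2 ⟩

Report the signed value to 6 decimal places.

√[5·1!0!4!/6! · 0!1!5!0!4!0!] = √(480)
  +(−1)^1/∏(1,0,0,4,0,0)! = -1/24  (running -1/24)
⟨..|..⟩ = √(480)·(-1/24) = -0.912871

−√(5/6) ≈ -0.912871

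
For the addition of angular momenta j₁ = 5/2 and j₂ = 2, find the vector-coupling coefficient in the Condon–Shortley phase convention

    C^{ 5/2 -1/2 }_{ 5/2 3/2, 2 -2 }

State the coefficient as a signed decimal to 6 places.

triangle: 2!×3!×2!/8! = 24/40320
(j±m)!: 4!×1!×0!×4!×2!×3! = 6912
prefactor² = (2J+1)×Δ×N² = 864/35
  k=0: +1/(0!×2!×1!×0!×2!×2!) = 1/8
Σ = 1/8  ⇒  CG² = 864/35×1/8² = 27/70
CG = +√(27/70) = +0.621059

+√(27/70) = +0.621059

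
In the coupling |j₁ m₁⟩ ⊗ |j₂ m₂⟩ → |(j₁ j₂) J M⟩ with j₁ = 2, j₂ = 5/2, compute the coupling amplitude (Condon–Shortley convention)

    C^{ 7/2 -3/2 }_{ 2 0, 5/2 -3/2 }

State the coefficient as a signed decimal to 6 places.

triangle: 1!·3!·4!/9! = 144/362880
(j±m)!: 2!·2!·1!·4!·2!·5! = 23040
prefactor² = (2J+1)·Δ·N² = 512/7
  k=0: +1/(0!·1!·2!·1!·1!·3!) = 1/12
  k=1: −1/(1!·0!·1!·0!·2!·4!) = -1/48
Σ = 1/16  ⇒  CG² = 512/7·1/16² = 2/7
CG = +√(2/7) = +0.534522

+√(2/7) ≈ +0.534522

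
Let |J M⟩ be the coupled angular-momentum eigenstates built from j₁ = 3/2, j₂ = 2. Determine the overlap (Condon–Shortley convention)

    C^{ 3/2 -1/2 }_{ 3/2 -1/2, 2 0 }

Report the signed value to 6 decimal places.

√[4·2!1!2!/6! · 1!2!2!2!1!2!] = √(16/45)
  +(−1)^1/∏(1,1,1,1,0,1)! = -1  (running -1)
  +(−1)^2/∏(2,0,0,0,1,2)! = 1/4  (running -3/4)
⟨..|..⟩ = √(16/45)·(-3/4) = -0.447214

-0.447214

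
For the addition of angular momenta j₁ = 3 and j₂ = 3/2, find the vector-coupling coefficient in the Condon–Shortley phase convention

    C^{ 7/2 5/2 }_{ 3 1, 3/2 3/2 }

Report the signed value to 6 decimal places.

−√(10/21) ≈ -0.690066

√[8·1!5!2!/9! · 4!2!3!0!6!1!] = √(7680/7)
  +(−1)^1/∏(1,0,1,2,4,0)! = -1/48  (running -1/48)
⟨..|..⟩ = √(7680/7)·(-1/48) = -0.690066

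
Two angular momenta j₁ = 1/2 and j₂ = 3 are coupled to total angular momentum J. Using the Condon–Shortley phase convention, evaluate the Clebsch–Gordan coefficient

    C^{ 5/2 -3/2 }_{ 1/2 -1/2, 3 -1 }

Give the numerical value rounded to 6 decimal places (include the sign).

√[6·1!0!5!/7! · 0!1!2!4!1!4!] = √(1152/7)
  +(−1)^1/∏(1,0,0,1,0,4)! = -1/24  (running -1/24)
⟨..|..⟩ = √(1152/7)·(-1/24) = -0.534522

-0.534522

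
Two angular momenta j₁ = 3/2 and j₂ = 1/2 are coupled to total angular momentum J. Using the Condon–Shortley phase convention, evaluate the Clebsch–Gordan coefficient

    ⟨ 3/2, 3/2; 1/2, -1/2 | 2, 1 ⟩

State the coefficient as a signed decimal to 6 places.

j₁+j₂−J=0  J+j₁−j₂=3  J−j₁+j₂=1  j₁+j₂+J+1=5
(j₁±m₁, j₂±m₂, J±M) = (3,0,0,1,3,1)
P² = 9
sum k=0..0:
  [0] +1/6 = 1/6
S = 1/6
C² = P²·S² = 1/4 ; C = +0.500000

+0.500000  (= +√(1/4))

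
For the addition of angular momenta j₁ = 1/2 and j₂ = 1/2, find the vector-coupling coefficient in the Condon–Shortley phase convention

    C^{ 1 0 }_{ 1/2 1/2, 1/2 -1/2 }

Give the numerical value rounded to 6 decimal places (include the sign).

+0.707107  (= +√(1/2))

j₁+j₂−J=0  J+j₁−j₂=1  J−j₁+j₂=1  j₁+j₂+J+1=3
(j₁±m₁, j₂±m₂, J±M) = (1,0,0,1,1,1)
P² = 1/2
sum k=0..0:
  [0] +1/1 = 1
S = 1
C² = P²·S² = 1/2 ; C = +0.707107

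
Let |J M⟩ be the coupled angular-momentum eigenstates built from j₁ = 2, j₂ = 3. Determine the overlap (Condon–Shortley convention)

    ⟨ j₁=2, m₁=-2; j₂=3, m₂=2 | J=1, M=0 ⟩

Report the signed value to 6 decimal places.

+√(1/7) = +0.377964

triangle: 4!*0!*2!/7! = 48/5040
(j±m)!: 0!*4!*5!*1!*1!*1! = 2880
prefactor² = (2J+1)*Δ*N² = 576/7
  k=4: +1/(4!*0!*0!*1!*0!*1!) = 1/24
Σ = 1/24  ⇒  CG² = 576/7*1/24² = 1/7
CG = +√(1/7) = +0.377964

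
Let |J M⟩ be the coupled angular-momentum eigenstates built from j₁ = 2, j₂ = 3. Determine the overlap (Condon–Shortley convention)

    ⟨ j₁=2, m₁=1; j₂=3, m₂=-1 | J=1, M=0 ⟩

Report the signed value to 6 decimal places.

j₁+j₂−J=4  J+j₁−j₂=0  J−j₁+j₂=2  j₁+j₂+J+1=7
(j₁±m₁, j₂±m₂, J±M) = (3,1,2,4,1,1)
P² = 288/35
sum k=1..1:
  [1] −1/6 = -1/6
S = -1/6
C² = P²·S² = 8/35 ; C = -0.478091

−√(8/35) ≈ -0.478091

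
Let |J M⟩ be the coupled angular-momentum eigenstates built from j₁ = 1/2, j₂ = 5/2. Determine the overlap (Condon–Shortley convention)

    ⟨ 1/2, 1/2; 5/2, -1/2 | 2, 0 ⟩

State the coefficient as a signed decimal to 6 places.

j₁+j₂−J=1  J+j₁−j₂=0  J−j₁+j₂=4  j₁+j₂+J+1=6
(j₁±m₁, j₂±m₂, J±M) = (1,0,2,3,2,2)
P² = 8
sum k=0..0:
  [0] +1/4 = 1/4
S = 1/4
C² = P²·S² = 1/2 ; C = +0.707107

+0.707107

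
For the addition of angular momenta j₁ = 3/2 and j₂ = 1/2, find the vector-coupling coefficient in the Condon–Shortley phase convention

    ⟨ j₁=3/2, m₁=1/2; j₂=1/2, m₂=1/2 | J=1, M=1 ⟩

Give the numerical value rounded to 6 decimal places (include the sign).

−√(1/4) ≈ -0.500000

j₁+j₂−J=1  J+j₁−j₂=2  J−j₁+j₂=0  j₁+j₂+J+1=4
(j₁±m₁, j₂±m₂, J±M) = (2,1,1,0,2,0)
P² = 1
sum k=1..1:
  [1] −1/2 = -1/2
S = -1/2
C² = P²·S² = 1/4 ; C = -0.500000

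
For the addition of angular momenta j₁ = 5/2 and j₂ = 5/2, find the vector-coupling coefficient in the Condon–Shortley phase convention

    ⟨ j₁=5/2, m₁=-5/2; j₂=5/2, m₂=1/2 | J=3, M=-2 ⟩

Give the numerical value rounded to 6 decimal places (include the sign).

√[7·2!3!3!/9! · 0!5!3!2!1!5!] = √(240)
  +(−1)^2/∏(2,0,3,1,0,2)! = 1/24  (running 1/24)
⟨..|..⟩ = √(240)·(1/24) = +0.645497

+√(5/12) ≈ +0.645497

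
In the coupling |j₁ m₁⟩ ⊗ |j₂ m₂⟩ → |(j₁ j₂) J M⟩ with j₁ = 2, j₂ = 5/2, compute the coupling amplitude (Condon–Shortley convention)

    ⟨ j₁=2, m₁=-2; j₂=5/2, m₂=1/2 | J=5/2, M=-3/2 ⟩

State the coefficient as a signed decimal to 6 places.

√[6·2!2!3!/8! · 0!4!3!2!1!4!] = √(864/35)
  +(−1)^2/∏(2,0,2,1,0,2)! = 1/8  (running 1/8)
⟨..|..⟩ = √(864/35)·(1/8) = +0.621059

+0.621059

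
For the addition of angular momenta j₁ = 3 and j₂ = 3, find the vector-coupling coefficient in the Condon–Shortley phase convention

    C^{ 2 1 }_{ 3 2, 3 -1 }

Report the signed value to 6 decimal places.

−√(5/28) ≈ -0.422577

√[5·4!2!2!/9! · 5!1!2!4!3!1!] = √(320/7)
  +(−1)^0/∏(0,4,1,2,1,0)! = 1/48  (running 1/48)
  +(−1)^1/∏(1,3,0,1,2,1)! = -1/12  (running -1/16)
⟨..|..⟩ = √(320/7)·(-1/16) = -0.422577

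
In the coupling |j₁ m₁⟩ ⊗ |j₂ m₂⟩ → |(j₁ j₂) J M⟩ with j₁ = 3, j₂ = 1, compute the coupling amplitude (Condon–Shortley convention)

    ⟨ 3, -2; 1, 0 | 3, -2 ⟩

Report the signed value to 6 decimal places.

−√(1/3) = -0.577350

triangle: 1!×5!×1!/8! = 120/40320
(j±m)!: 1!×5!×1!×1!×1!×5! = 14400
prefactor² = (2J+1)×Δ×N² = 300
  k=0: +1/(0!×1!×5!×1!×0!×0!) = 1/120
  k=1: −1/(1!×0!×4!×0!×1!×1!) = -1/24
Σ = -1/30  ⇒  CG² = 300×(-1/30)² = 1/3
CG = −√(1/3) = -0.577350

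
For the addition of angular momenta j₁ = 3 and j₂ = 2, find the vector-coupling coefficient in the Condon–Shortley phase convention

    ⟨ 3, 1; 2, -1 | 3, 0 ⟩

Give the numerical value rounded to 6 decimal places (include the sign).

j₁+j₂−J=2  J+j₁−j₂=4  J−j₁+j₂=2  j₁+j₂+J+1=9
(j₁±m₁, j₂±m₂, J±M) = (4,2,1,3,3,3)
P² = 96/5
sum k=0..1:
  [0] +1/8 = 1/8
  [1] −1/12 = -1/12
S = 1/24
C² = P²·S² = 1/30 ; C = +0.182574

+√(1/30) = +0.182574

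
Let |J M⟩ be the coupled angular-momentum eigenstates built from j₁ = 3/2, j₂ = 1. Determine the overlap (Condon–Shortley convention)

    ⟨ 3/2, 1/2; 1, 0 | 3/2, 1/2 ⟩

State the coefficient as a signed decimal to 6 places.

+√(1/15) ≈ +0.258199

j₁+j₂−J=1  J+j₁−j₂=2  J−j₁+j₂=1  j₁+j₂+J+1=5
(j₁±m₁, j₂±m₂, J±M) = (2,1,1,1,2,1)
P² = 4/15
sum k=0..1:
  [0] +1/1 = 1
  [1] −1/2 = -1/2
S = 1/2
C² = P²·S² = 1/15 ; C = +0.258199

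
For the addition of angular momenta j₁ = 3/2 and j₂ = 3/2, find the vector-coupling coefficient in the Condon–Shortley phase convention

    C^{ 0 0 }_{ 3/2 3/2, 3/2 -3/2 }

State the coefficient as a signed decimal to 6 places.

√[1·3!0!0!/4! · 3!0!0!3!0!0!] = √(9)
  +(−1)^0/∏(0,3,0,0,0,0)! = 1/6  (running 1/6)
⟨..|..⟩ = √(9)·(1/6) = +0.500000

+√(1/4) ≈ +0.500000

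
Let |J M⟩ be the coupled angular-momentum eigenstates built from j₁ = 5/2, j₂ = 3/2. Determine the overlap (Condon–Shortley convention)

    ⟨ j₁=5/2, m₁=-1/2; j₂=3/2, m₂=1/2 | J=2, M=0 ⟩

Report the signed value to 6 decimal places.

triangle: 2!×3!×1!/7! = 12/5040
(j±m)!: 2!×3!×2!×1!×2!×2! = 96
prefactor² = (2J+1)×Δ×N² = 8/7
  k=1: −1/(1!×1!×2!×1!×1!×0!) = -1/2
  k=2: +1/(2!×0!×1!×0!×2!×1!) = 1/4
Σ = -1/4  ⇒  CG² = 8/7×(-1/4)² = 1/14
CG = −√(1/14) = -0.267261

−√(1/14) ≈ -0.267261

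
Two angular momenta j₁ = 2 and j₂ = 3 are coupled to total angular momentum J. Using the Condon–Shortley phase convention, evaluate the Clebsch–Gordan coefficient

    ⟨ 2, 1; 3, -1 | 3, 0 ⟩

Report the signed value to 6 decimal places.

√[7·2!2!4!/9! · 3!1!2!4!3!3!] = √(96/5)
  +(−1)^0/∏(0,2,1,2,1,2)! = 1/8  (running 1/8)
  +(−1)^1/∏(1,1,0,1,2,3)! = -1/12  (running 1/24)
⟨..|..⟩ = √(96/5)·(1/24) = +0.182574

+√(1/30) ≈ +0.182574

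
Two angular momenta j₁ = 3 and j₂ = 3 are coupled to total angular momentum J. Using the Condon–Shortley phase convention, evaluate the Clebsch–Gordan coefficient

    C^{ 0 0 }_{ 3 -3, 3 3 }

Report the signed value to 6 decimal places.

+0.377964  (= +√(1/7))

√[1·6!0!0!/7! · 0!6!6!0!0!0!] = √(518400/7)
  +(−1)^6/∏(6,0,0,0,0,0)! = 1/720  (running 1/720)
⟨..|..⟩ = √(518400/7)·(1/720) = +0.377964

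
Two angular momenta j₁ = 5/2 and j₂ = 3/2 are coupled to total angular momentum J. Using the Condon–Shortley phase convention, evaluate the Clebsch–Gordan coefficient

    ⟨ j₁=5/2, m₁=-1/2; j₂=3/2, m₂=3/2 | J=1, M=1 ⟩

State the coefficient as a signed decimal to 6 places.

−√(1/20) = -0.223607

triangle: 3!*2!*0!/6! = 12/720
(j±m)!: 2!*3!*3!*0!*2!*0! = 144
prefactor² = (2J+1)*Δ*N² = 36/5
  k=3: −1/(3!*0!*0!*0!*2!*0!) = -1/12
Σ = -1/12  ⇒  CG² = 36/5*(-1/12)² = 1/20
CG = −√(1/20) = -0.223607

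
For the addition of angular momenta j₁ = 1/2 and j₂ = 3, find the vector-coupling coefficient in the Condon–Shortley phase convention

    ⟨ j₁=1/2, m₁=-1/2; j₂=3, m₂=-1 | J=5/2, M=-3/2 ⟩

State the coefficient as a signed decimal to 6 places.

−√(2/7) = -0.534522

j₁+j₂−J=1  J+j₁−j₂=0  J−j₁+j₂=5  j₁+j₂+J+1=7
(j₁±m₁, j₂±m₂, J±M) = (0,1,2,4,1,4)
P² = 1152/7
sum k=1..1:
  [1] −1/24 = -1/24
S = -1/24
C² = P²·S² = 2/7 ; C = -0.534522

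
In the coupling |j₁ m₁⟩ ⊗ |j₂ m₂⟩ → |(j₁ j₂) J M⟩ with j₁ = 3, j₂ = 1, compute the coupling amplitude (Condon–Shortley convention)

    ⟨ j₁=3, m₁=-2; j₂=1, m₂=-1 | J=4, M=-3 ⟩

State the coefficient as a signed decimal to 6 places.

+0.866025

√[9·0!6!2!/9! · 1!5!0!2!1!7!] = √(43200)
  +(−1)^0/∏(0,0,5,0,1,2)! = 1/240  (running 1/240)
⟨..|..⟩ = √(43200)·(1/240) = +0.866025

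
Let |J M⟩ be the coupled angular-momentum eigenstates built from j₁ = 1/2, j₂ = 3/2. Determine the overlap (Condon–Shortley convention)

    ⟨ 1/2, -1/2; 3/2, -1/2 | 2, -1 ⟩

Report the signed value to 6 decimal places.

triangle: 0!·1!·3!/5! = 6/120
(j±m)!: 0!·1!·1!·2!·1!·3! = 12
prefactor² = (2J+1)·Δ·N² = 3
  k=0: +1/(0!·0!·1!·1!·0!·2!) = 1/2
Σ = 1/2  ⇒  CG² = 3·1/2² = 3/4
CG = +√(3/4) = +0.866025

+√(3/4) = +0.866025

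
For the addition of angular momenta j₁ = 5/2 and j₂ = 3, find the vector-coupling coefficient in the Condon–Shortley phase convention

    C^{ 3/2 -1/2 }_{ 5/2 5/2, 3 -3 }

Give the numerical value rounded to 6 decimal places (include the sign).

j₁+j₂−J=4  J+j₁−j₂=1  J−j₁+j₂=2  j₁+j₂+J+1=8
(j₁±m₁, j₂±m₂, J±M) = (5,0,0,6,1,2)
P² = 5760/7
sum k=0..0:
  [0] +1/48 = 1/48
S = 1/48
C² = P²·S² = 5/14 ; C = +0.597614

+√(5/14) = +0.597614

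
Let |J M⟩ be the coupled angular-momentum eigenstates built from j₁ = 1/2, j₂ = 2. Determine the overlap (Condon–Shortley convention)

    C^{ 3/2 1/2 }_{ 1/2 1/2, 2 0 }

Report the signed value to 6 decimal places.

triangle: 1!·0!·3!/5! = 6/120
(j±m)!: 1!·0!·2!·2!·2!·1! = 8
prefactor² = (2J+1)·Δ·N² = 8/5
  k=0: +1/(0!·1!·0!·2!·0!·1!) = 1/2
Σ = 1/2  ⇒  CG² = 8/5·1/2² = 2/5
CG = +√(2/5) = +0.632456

+0.632456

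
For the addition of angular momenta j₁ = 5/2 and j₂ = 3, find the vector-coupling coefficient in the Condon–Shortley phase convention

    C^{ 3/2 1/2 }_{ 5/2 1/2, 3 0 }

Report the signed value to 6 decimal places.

j₁+j₂−J=4  J+j₁−j₂=1  J−j₁+j₂=2  j₁+j₂+J+1=8
(j₁±m₁, j₂±m₂, J±M) = (3,2,3,3,2,1)
P² = 144/35
sum k=1..2:
  [1] −1/12 = -1/12
  [2] +1/4 = 1/4
S = 1/6
C² = P²·S² = 4/35 ; C = +0.338062

+√(4/35) = +0.338062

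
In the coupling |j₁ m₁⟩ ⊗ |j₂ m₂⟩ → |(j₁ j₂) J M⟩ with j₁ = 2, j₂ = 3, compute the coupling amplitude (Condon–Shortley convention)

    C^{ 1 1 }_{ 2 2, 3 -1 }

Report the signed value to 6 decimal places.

+0.169031  (= +√(1/35))

j₁+j₂−J=4  J+j₁−j₂=0  J−j₁+j₂=2  j₁+j₂+J+1=7
(j₁±m₁, j₂±m₂, J±M) = (4,0,2,4,2,0)
P² = 2304/35
sum k=0..0:
  [0] +1/48 = 1/48
S = 1/48
C² = P²·S² = 1/35 ; C = +0.169031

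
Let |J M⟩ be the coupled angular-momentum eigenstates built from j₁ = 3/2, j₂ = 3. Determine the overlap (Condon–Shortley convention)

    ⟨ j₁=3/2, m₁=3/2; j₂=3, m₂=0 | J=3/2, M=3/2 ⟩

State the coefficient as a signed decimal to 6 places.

√[4·3!0!3!/7! · 3!0!3!3!3!0!] = √(1296/35)
  +(−1)^0/∏(0,3,0,3,0,0)! = 1/36  (running 1/36)
⟨..|..⟩ = √(1296/35)·(1/36) = +0.169031

+√(1/35) ≈ +0.169031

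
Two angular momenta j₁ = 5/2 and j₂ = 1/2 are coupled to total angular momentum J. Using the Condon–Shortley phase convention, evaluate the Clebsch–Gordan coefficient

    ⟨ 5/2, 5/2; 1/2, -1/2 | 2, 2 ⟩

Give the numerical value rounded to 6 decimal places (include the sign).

triangle: 1!·4!·0!/6! = 24/720
(j±m)!: 5!·0!·0!·1!·4!·0! = 2880
prefactor² = (2J+1)·Δ·N² = 480
  k=0: +1/(0!·1!·0!·0!·4!·0!) = 1/24
Σ = 1/24  ⇒  CG² = 480·1/24² = 5/6
CG = +√(5/6) = +0.912871

+0.912871  (= +√(5/6))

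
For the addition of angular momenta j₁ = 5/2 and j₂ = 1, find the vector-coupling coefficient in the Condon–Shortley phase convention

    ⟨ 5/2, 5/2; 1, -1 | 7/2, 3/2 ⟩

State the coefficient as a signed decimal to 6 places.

j₁+j₂−J=0  J+j₁−j₂=5  J−j₁+j₂=2  j₁+j₂+J+1=8
(j₁±m₁, j₂±m₂, J±M) = (5,0,0,2,5,2)
P² = 19200/7
sum k=0..0:
  [0] +1/240 = 1/240
S = 1/240
C² = P²·S² = 1/21 ; C = +0.218218

+√(1/21) = +0.218218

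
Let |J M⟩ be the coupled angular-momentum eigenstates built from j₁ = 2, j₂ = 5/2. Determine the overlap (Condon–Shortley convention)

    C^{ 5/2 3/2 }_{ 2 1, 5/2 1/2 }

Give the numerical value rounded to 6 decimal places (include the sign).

−√(6/35) = -0.414039

√[6·2!2!3!/8! · 3!1!3!2!4!1!] = √(216/35)
  +(−1)^0/∏(0,2,1,3,1,0)! = 1/12  (running 1/12)
  +(−1)^1/∏(1,1,0,2,2,1)! = -1/4  (running -1/6)
⟨..|..⟩ = √(216/35)·(-1/6) = -0.414039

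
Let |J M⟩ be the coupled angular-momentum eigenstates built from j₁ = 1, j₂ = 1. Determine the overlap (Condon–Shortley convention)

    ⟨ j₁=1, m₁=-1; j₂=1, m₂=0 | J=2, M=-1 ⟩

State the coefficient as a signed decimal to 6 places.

+0.707107  (= +√(1/2))

triangle: 0!·2!·2!/5! = 4/120
(j±m)!: 0!·2!·1!·1!·1!·3! = 12
prefactor² = (2J+1)·Δ·N² = 2
  k=0: +1/(0!·0!·2!·1!·0!·1!) = 1/2
Σ = 1/2  ⇒  CG² = 2·1/2² = 1/2
CG = +√(1/2) = +0.707107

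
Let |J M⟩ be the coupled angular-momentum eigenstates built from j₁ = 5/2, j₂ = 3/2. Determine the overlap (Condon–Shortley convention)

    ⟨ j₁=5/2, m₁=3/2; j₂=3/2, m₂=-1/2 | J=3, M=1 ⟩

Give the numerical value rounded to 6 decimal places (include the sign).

triangle: 1!×4!×2!/8! = 48/40320
(j±m)!: 4!×1!×1!×2!×4!×2! = 2304
prefactor² = (2J+1)×Δ×N² = 96/5
  k=0: +1/(0!×1!×1!×1!×3!×1!) = 1/6
  k=1: −1/(1!×0!×0!×0!×4!×2!) = -1/48
Σ = 7/48  ⇒  CG² = 96/5×7/48² = 49/120
CG = +√(49/120) = +0.639010

+0.639010  (= +√(49/120))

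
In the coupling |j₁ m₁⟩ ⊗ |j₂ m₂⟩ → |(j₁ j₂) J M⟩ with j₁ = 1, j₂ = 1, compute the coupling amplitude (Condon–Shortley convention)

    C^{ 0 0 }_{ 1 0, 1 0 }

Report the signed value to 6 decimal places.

-0.577350  (= −√(1/3))

j₁+j₂−J=2  J+j₁−j₂=0  J−j₁+j₂=0  j₁+j₂+J+1=3
(j₁±m₁, j₂±m₂, J±M) = (1,1,1,1,0,0)
P² = 1/3
sum k=1..1:
  [1] −1/1 = -1
S = -1
C² = P²·S² = 1/3 ; C = -0.577350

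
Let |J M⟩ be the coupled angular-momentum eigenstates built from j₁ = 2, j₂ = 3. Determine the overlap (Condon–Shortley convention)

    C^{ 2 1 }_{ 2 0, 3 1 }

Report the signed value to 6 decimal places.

j₁+j₂−J=3  J+j₁−j₂=1  J−j₁+j₂=3  j₁+j₂+J+1=8
(j₁±m₁, j₂±m₂, J±M) = (2,2,4,2,3,1)
P² = 36/7
sum k=1..2:
  [1] −1/12 = -1/12
  [2] +1/4 = 1/4
S = 1/6
C² = P²·S² = 1/7 ; C = +0.377964

+0.377964  (= +√(1/7))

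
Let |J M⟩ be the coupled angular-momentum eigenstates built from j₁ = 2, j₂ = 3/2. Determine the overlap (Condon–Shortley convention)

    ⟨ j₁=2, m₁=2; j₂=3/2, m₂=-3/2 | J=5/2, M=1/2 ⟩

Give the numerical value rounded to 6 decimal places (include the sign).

+0.414039

j₁+j₂−J=1  J+j₁−j₂=3  J−j₁+j₂=2  j₁+j₂+J+1=7
(j₁±m₁, j₂±m₂, J±M) = (4,0,0,3,3,2)
P² = 864/35
sum k=0..0:
  [0] +1/12 = 1/12
S = 1/12
C² = P²·S² = 6/35 ; C = +0.414039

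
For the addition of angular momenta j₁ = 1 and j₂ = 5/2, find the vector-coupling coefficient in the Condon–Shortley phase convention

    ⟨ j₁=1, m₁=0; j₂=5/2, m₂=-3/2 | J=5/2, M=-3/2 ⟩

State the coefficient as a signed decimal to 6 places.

+0.507093  (= +√(9/35))

triangle: 1!×1!×4!/7! = 24/5040
(j±m)!: 1!×1!×1!×4!×1!×4! = 576
prefactor² = (2J+1)×Δ×N² = 576/35
  k=0: +1/(0!×1!×1!×1!×0!×3!) = 1/6
  k=1: −1/(1!×0!×0!×0!×1!×4!) = -1/24
Σ = 1/8  ⇒  CG² = 576/35×1/8² = 9/35
CG = +√(9/35) = +0.507093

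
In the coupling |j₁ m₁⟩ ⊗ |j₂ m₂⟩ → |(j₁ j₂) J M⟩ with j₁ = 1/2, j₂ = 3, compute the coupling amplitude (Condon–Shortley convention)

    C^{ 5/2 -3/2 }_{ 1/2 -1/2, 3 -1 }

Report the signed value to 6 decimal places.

-0.534522

j₁+j₂−J=1  J+j₁−j₂=0  J−j₁+j₂=5  j₁+j₂+J+1=7
(j₁±m₁, j₂±m₂, J±M) = (0,1,2,4,1,4)
P² = 1152/7
sum k=1..1:
  [1] −1/24 = -1/24
S = -1/24
C² = P²·S² = 2/7 ; C = -0.534522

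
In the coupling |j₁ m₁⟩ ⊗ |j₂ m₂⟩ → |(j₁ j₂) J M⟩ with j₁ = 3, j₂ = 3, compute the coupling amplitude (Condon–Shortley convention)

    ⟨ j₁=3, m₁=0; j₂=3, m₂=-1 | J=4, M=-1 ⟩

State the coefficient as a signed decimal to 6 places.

√[9·2!4!4!/11! · 3!3!2!4!3!5!] = √(124416/385)
  +(−1)^0/∏(0,2,3,2,1,2)! = 1/48  (running 1/48)
  +(−1)^1/∏(1,1,2,1,2,3)! = -1/24  (running -1/48)
  +(−1)^2/∏(2,0,1,0,3,4)! = 1/288  (running -5/288)
⟨..|..⟩ = √(124416/385)·(-5/288) = -0.312094

-0.312094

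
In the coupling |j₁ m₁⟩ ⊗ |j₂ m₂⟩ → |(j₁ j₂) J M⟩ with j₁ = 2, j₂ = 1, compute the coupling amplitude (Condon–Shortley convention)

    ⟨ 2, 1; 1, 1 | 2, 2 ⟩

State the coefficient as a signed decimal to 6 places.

j₁+j₂−J=1  J+j₁−j₂=3  J−j₁+j₂=1  j₁+j₂+J+1=6
(j₁±m₁, j₂±m₂, J±M) = (3,1,2,0,4,0)
P² = 12
sum k=1..1:
  [1] −1/6 = -1/6
S = -1/6
C² = P²·S² = 1/3 ; C = -0.577350

-0.577350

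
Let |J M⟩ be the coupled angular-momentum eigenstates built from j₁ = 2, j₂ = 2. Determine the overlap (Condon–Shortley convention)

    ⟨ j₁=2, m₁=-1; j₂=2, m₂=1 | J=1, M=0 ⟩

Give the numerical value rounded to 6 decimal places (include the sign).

triangle: 3!×1!×1!/6! = 6/720
(j±m)!: 1!×3!×3!×1!×1!×1! = 36
prefactor² = (2J+1)×Δ×N² = 9/10
  k=2: +1/(2!×1!×1!×1!×0!×0!) = 1/2
  k=3: −1/(3!×0!×0!×0!×1!×1!) = -1/6
Σ = 1/3  ⇒  CG² = 9/10×1/3² = 1/10
CG = +√(1/10) = +0.316228

+√(1/10) = +0.316228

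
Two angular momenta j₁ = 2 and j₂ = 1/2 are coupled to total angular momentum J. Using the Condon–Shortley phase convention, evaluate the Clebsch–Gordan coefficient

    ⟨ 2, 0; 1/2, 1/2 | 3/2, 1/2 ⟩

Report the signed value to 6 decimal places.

triangle: 1!*3!*0!/5! = 6/120
(j±m)!: 2!*2!*1!*0!*2!*1! = 8
prefactor² = (2J+1)*Δ*N² = 8/5
  k=1: −1/(1!*0!*1!*0!*2!*0!) = -1/2
Σ = -1/2  ⇒  CG² = 8/5*(-1/2)² = 2/5
CG = −√(2/5) = -0.632456

−√(2/5) = -0.632456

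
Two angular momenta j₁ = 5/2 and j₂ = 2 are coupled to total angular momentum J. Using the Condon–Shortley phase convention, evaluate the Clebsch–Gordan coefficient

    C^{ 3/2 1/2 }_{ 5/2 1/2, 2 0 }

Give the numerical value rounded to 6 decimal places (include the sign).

triangle: 3!×2!×1!/7! = 12/5040
(j±m)!: 3!×2!×2!×2!×2!×1! = 96
prefactor² = (2J+1)×Δ×N² = 32/35
  k=1: −1/(1!×2!×1!×1!×1!×0!) = -1/2
  k=2: +1/(2!×1!×0!×0!×2!×1!) = 1/4
Σ = -1/4  ⇒  CG² = 32/35×(-1/4)² = 2/35
CG = −√(2/35) = -0.239046

−√(2/35) ≈ -0.239046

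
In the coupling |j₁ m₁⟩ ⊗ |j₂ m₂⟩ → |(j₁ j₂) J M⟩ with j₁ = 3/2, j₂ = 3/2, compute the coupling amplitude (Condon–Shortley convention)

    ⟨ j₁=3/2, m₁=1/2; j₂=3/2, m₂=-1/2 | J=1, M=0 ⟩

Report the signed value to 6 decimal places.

j₁+j₂−J=2  J+j₁−j₂=1  J−j₁+j₂=1  j₁+j₂+J+1=5
(j₁±m₁, j₂±m₂, J±M) = (2,1,1,2,1,1)
P² = 1/5
sum k=0..1:
  [0] +1/2 = 1/2
  [1] −1/1 = -1
S = -1/2
C² = P²·S² = 1/20 ; C = -0.223607

−√(1/20) = -0.223607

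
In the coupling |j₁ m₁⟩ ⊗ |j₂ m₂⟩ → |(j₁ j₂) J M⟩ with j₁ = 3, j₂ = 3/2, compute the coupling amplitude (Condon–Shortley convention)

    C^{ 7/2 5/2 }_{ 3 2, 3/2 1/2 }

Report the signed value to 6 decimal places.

√[8·1!5!2!/9! · 5!1!2!1!6!1!] = √(6400/7)
  +(−1)^0/∏(0,1,1,2,4,0)! = 1/48  (running 1/48)
  +(−1)^1/∏(1,0,0,1,5,1)! = -1/120  (running 1/80)
⟨..|..⟩ = √(6400/7)·(1/80) = +0.377964

+√(1/7) = +0.377964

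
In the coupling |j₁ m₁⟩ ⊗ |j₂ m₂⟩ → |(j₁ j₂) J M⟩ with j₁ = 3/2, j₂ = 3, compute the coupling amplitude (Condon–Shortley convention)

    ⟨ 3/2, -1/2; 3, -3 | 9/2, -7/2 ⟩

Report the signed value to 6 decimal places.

+0.577350

√[10·0!3!6!/10! · 1!2!0!6!1!8!] = √(691200)
  +(−1)^0/∏(0,0,2,0,1,6)! = 1/1440  (running 1/1440)
⟨..|..⟩ = √(691200)·(1/1440) = +0.577350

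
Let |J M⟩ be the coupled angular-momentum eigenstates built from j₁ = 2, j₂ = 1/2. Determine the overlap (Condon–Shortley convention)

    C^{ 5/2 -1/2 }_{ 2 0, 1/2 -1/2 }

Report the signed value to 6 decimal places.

j₁+j₂−J=0  J+j₁−j₂=4  J−j₁+j₂=1  j₁+j₂+J+1=6
(j₁±m₁, j₂±m₂, J±M) = (2,2,0,1,2,3)
P² = 48/5
sum k=0..0:
  [0] +1/4 = 1/4
S = 1/4
C² = P²·S² = 3/5 ; C = +0.774597

+√(3/5) = +0.774597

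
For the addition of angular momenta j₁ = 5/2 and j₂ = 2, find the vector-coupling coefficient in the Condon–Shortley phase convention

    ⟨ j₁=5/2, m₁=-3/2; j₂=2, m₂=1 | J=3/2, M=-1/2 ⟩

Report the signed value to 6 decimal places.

+√(2/105) ≈ +0.138013

triangle: 3!×2!×1!/7! = 12/5040
(j±m)!: 1!×4!×3!×1!×1!×2! = 288
prefactor² = (2J+1)×Δ×N² = 96/35
  k=2: +1/(2!×1!×2!×1!×0!×0!) = 1/4
  k=3: −1/(3!×0!×1!×0!×1!×1!) = -1/6
Σ = 1/12  ⇒  CG² = 96/35×1/12² = 2/105
CG = +√(2/105) = +0.138013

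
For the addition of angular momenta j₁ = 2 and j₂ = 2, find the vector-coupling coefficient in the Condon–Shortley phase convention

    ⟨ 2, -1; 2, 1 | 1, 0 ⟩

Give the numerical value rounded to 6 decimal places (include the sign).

triangle: 3!*1!*1!/6! = 6/720
(j±m)!: 1!*3!*3!*1!*1!*1! = 36
prefactor² = (2J+1)*Δ*N² = 9/10
  k=2: +1/(2!*1!*1!*1!*0!*0!) = 1/2
  k=3: −1/(3!*0!*0!*0!*1!*1!) = -1/6
Σ = 1/3  ⇒  CG² = 9/10*1/3² = 1/10
CG = +√(1/10) = +0.316228

+√(1/10) = +0.316228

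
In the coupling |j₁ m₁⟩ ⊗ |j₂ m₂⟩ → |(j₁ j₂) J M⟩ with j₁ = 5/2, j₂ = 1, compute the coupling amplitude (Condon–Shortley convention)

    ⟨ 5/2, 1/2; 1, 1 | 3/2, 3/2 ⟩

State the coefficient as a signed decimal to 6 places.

triangle: 2!*3!*0!/6! = 12/720
(j±m)!: 3!*2!*2!*0!*3!*0! = 144
prefactor² = (2J+1)*Δ*N² = 48/5
  k=2: +1/(2!*0!*0!*0!*3!*0!) = 1/12
Σ = 1/12  ⇒  CG² = 48/5*1/12² = 1/15
CG = +√(1/15) = +0.258199

+√(1/15) ≈ +0.258199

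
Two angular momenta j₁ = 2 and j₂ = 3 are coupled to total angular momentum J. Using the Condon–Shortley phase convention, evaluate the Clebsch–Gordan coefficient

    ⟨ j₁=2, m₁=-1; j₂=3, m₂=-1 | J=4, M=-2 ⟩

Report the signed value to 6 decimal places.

−√(1/28) = -0.188982

√[9·1!3!5!/10! · 1!3!2!4!2!6!] = √(5184/7)
  +(−1)^0/∏(0,1,3,2,0,3)! = 1/72  (running 1/72)
  +(−1)^1/∏(1,0,2,1,1,4)! = -1/48  (running -1/144)
⟨..|..⟩ = √(5184/7)·(-1/144) = -0.188982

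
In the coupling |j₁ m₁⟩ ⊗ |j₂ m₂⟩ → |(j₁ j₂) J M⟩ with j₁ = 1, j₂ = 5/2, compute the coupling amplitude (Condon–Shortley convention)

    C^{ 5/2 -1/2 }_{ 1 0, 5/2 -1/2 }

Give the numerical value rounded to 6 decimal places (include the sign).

+0.169031

√[6·1!1!4!/7! · 1!1!2!3!2!3!] = √(144/35)
  +(−1)^0/∏(0,1,1,2,0,2)! = 1/4  (running 1/4)
  +(−1)^1/∏(1,0,0,1,1,3)! = -1/6  (running 1/12)
⟨..|..⟩ = √(144/35)·(1/12) = +0.169031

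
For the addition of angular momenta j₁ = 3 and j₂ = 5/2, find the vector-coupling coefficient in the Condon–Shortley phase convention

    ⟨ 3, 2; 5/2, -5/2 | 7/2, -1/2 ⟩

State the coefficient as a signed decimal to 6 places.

√[8·2!4!3!/10! · 5!1!0!5!3!4!] = √(9216/7)
  +(−1)^0/∏(0,2,1,0,3,3)! = 1/72  (running 1/72)
⟨..|..⟩ = √(9216/7)·(1/72) = +0.503953

+√(16/63) = +0.503953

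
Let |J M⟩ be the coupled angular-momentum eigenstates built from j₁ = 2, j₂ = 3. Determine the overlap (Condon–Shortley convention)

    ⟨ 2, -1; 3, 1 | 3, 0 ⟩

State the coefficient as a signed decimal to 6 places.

triangle: 2!*2!*4!/9! = 96/362880
(j±m)!: 1!*3!*4!*2!*3!*3! = 10368
prefactor² = (2J+1)*Δ*N² = 96/5
  k=1: −1/(1!*1!*2!*3!*0!*1!) = -1/12
  k=2: +1/(2!*0!*1!*2!*1!*2!) = 1/8
Σ = 1/24  ⇒  CG² = 96/5*1/24² = 1/30
CG = +√(1/30) = +0.182574

+0.182574  (= +√(1/30))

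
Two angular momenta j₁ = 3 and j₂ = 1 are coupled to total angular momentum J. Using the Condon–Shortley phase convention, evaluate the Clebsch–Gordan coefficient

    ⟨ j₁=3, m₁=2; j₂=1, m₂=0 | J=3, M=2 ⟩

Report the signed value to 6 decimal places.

+0.577350  (= +√(1/3))

√[7·1!5!1!/8! · 5!1!1!1!5!1!] = √(300)
  +(−1)^0/∏(0,1,1,1,4,0)! = 1/24  (running 1/24)
  +(−1)^1/∏(1,0,0,0,5,1)! = -1/120  (running 1/30)
⟨..|..⟩ = √(300)·(1/30) = +0.577350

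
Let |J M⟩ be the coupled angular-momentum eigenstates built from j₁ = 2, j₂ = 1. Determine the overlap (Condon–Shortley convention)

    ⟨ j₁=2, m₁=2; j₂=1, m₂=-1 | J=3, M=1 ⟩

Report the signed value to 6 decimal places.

+0.258199

√[7·0!4!2!/7! · 4!0!0!2!4!2!] = √(768/5)
  +(−1)^0/∏(0,0,0,0,4,2)! = 1/48  (running 1/48)
⟨..|..⟩ = √(768/5)·(1/48) = +0.258199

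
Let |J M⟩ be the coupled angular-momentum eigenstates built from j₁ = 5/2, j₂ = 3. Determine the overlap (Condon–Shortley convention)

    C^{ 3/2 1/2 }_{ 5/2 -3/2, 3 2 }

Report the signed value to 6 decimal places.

-0.218218  (= −√(1/21))

√[4·4!1!2!/8! · 1!4!5!1!2!1!] = √(192/7)
  +(−1)^3/∏(3,1,1,2,0,0)! = -1/12  (running -1/12)
  +(−1)^4/∏(4,0,0,1,1,1)! = 1/24  (running -1/24)
⟨..|..⟩ = √(192/7)·(-1/24) = -0.218218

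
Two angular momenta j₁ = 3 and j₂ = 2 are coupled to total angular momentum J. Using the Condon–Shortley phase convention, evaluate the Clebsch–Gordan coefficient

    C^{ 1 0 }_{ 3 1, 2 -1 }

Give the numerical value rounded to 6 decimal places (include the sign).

triangle: 4!×2!×0!/7! = 48/5040
(j±m)!: 4!×2!×1!×3!×1!×1! = 288
prefactor² = (2J+1)×Δ×N² = 288/35
  k=1: −1/(1!×3!×1!×0!×1!×0!) = -1/6
Σ = -1/6  ⇒  CG² = 288/35×(-1/6)² = 8/35
CG = −√(8/35) = -0.478091

−√(8/35) = -0.478091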